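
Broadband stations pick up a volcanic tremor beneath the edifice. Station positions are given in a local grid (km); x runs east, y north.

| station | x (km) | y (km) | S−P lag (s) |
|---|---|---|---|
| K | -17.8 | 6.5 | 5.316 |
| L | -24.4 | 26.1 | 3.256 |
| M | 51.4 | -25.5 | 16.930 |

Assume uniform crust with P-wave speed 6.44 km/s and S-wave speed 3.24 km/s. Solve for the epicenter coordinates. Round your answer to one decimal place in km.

(-45.6, 27.2)

Distance from S−P lag: d = Δt · v_P v_S / (v_P − v_S) = Δt · (6.44·3.24)/(6.44−3.24) ≈ 6.5205·Δt.
So d_K = 34.66, d_L = 21.23, d_M = 110.39 km.
Circle about each station: (x + 17.8)² + (y − 6.5)² = 34.66²; (x + 24.4)² + (y − 26.1)² = 21.23²; (x − 51.4)² + (y + 25.5)² = 110.39².
Subtracting the K equation from the L and M equations removes the quadratic terms:
-13.2 x + 39.2 y = 1668.08
138.4 x − 64.0 y = -8051.52
Solving the 2×2 system: x ≈ -45.6, y ≈ 27.2 km.
Check against K (with the unrounded x, y): √((x + 17.8)²+(y − 6.5)²) = 34.66 ≈ 34.66 km. ✓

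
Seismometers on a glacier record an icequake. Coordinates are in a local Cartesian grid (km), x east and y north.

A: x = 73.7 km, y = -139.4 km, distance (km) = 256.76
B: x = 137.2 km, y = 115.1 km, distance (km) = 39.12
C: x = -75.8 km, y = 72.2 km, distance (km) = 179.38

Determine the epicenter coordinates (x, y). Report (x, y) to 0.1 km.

(98.1, 116.2)

Circle about each station: (x − 73.7)² + (y + 139.4)² = 256.76²; (x − 137.2)² + (y − 115.1)² = 39.12²; (x + 75.8)² + (y − 72.2)² = 179.38².
Subtracting pairs of circle equations eliminates x²+y² and gives linear equations (the radical axes):
127.0 x + 509.0 y = 71603.12
-299.0 x + 423.2 y = 19842.94
Solving the 2×2 system: x ≈ 98.1, y ≈ 116.2 km.
Check against A (with the unrounded x, y): √((x − 73.7)²+(y + 139.4)²) = 256.76 ≈ 256.76 km. ✓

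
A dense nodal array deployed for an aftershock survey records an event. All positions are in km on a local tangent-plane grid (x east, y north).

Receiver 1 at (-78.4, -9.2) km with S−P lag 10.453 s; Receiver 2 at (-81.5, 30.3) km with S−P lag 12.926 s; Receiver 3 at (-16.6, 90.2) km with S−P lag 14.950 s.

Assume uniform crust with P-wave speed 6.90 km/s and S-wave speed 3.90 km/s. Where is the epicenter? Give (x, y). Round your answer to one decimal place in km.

9.7 km east, -41.3 km north

Distance from S−P lag: d = Δt · v_P v_S / (v_P − v_S) = Δt · (6.90·3.90)/(6.90−3.90) ≈ 8.9700·Δt.
So d_Receiver 1 = 93.76, d_Receiver 2 = 115.95, d_Receiver 3 = 134.10 km.
Circle about each station: (x + 78.4)² + (y + 9.2)² = 93.76²; (x + 81.5)² + (y − 30.3)² = 115.95²; (x + 16.6)² + (y − 90.2)² = 134.10².
Subtracting pairs of circle equations eliminates x²+y² and gives linear equations (the radical axes):
-6.2 x + 79.0 y = -3324.32
123.6 x + 198.8 y = -7011.47
Solving the 2×2 system: x ≈ 9.7, y ≈ -41.3 km.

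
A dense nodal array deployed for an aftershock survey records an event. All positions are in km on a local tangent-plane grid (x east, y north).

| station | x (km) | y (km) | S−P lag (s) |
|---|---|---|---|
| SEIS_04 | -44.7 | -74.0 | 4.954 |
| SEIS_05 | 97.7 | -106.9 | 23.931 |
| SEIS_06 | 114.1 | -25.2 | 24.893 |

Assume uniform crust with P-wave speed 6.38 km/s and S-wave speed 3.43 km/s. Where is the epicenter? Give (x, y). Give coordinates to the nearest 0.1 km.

x ≈ -69.3 km, y ≈ -46.7 km

Distance from S−P lag: d = Δt · v_P v_S / (v_P − v_S) = Δt · (6.38·3.43)/(6.38−3.43) ≈ 7.4181·Δt.
So d_SEIS_04 = 36.75, d_SEIS_05 = 177.52, d_SEIS_06 = 184.66 km.
Circle about each station: (x + 44.7)² + (y + 74.0)² = 36.75²; (x − 97.7)² + (y + 106.9)² = 177.52²; (x − 114.1)² + (y + 25.2)² = 184.66².
Subtracting pairs of circle equations eliminates x²+y² and gives linear equations (the radical axes):
284.8 x − 65.8 y = -16663.98
317.6 x + 97.6 y = -26568.99
Solving the 2×2 system: x ≈ -69.3, y ≈ -46.7 km.
Check against SEIS_04 (with the unrounded x, y): √((x + 44.7)²+(y + 74.0)²) = 36.74 ≈ 36.75 km. ✓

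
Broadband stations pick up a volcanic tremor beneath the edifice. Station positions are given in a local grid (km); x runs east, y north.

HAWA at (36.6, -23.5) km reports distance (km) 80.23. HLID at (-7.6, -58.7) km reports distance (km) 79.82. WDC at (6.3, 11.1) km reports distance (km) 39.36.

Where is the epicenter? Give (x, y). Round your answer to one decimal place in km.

Circle about each station: (x − 36.6)² + (y + 23.5)² = 80.23²; (x + 7.6)² + (y + 58.7)² = 79.82²; (x − 6.3)² + (y − 11.1)² = 39.36².
Subtracting pairs of circle equations eliminates x²+y² and gives linear equations (the radical axes):
-88.4 x − 70.4 y = 1677.26
-60.6 x + 69.2 y = 3158.73
Solving the 2×2 system: x ≈ -32.6, y ≈ 17.1 km.

-32.6 km east, 17.1 km north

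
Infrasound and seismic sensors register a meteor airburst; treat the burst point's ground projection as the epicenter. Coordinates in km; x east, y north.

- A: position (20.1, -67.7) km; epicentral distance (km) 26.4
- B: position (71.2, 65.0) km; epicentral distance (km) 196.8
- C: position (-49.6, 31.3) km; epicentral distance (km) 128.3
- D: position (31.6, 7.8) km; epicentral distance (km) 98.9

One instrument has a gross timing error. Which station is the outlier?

B

Solve using three stations at a time. Using A, C, D (subtract circle equations pairwise → linear system) gives (x, y) ≈ (1.5, -86.4).
Distances from that point to each station vs reported:
  A: calculated 26.4 vs reported 26.4 → residual 0.0 km
  B: calculated 166.7 vs reported 196.8 → residual 30.1 km
  C: calculated 128.3 vs reported 128.3 → residual 0.0 km
  D: calculated 98.9 vs reported 98.9 → residual 0.0 km
A, C, D are mutually consistent (residuals ≈ 0); B is off by 30.1 km.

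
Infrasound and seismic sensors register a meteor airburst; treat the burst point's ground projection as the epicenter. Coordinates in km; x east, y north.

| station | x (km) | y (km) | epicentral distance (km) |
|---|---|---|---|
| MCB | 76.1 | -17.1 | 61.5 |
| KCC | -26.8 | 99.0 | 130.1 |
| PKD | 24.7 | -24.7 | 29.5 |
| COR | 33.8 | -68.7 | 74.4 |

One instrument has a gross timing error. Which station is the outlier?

KCC

Solve using three stations at a time. Using MCB, PKD, COR (subtract circle equations pairwise → linear system) gives (x, y) ≈ (18.4, 4.1).
Distances from that point to each station vs reported:
  MCB: calculated 61.5 vs reported 61.5 → residual 0.0 km
  KCC: calculated 105.1 vs reported 130.1 → residual 25.0 km
  PKD: calculated 29.5 vs reported 29.5 → residual 0.0 km
  COR: calculated 74.4 vs reported 74.4 → residual 0.0 km
MCB, PKD, COR are mutually consistent (residuals ≈ 0); KCC is off by 25.0 km.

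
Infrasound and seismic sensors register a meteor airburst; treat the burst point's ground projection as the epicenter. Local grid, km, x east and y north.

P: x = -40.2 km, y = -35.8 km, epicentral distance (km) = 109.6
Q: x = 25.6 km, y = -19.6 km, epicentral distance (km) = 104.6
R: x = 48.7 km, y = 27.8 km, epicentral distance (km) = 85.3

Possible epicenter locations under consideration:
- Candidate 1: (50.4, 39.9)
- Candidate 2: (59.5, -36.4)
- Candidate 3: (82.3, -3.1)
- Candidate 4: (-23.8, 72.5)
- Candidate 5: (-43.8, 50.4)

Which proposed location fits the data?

Candidate 4

For each candidate, compare |candidate − station| to the reported distance:
Candidate 1: residuals P 8.5, Q 40.1, R 73.1 → max 73.1 km
Candidate 2: residuals P 9.9, Q 66.8, R 20.2 → max 66.8 km
Candidate 3: residuals P 17.2, Q 45.5, R 39.7 → max 45.5 km
Candidate 4: residuals P 0.1, Q 0.1, R 0.1 → max 0.1 km
Candidate 5: residuals P 23.3, Q 6.0, R 9.9 → max 23.3 km
Only Candidate 4 has all residuals ≈ 0.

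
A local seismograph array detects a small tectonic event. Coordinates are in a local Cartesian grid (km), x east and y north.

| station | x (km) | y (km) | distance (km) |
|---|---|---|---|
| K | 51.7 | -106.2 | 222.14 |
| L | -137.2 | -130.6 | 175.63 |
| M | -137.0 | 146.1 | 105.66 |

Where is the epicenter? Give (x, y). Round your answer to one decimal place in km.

x ≈ -112.6 km, y ≈ 43.3 km

Circle about each station: (x − 51.7)² + (y + 106.2)² = 222.14²; (x + 137.2)² + (y + 130.6)² = 175.63²; (x + 137.0)² + (y − 146.1)² = 105.66².
Subtracting pairs of circle equations eliminates x²+y² and gives linear equations (the radical axes):
-377.8 x − 48.8 y = 40429.15
-377.4 x + 504.6 y = 64345.02
Solving the 2×2 system: x ≈ -112.6, y ≈ 43.3 km.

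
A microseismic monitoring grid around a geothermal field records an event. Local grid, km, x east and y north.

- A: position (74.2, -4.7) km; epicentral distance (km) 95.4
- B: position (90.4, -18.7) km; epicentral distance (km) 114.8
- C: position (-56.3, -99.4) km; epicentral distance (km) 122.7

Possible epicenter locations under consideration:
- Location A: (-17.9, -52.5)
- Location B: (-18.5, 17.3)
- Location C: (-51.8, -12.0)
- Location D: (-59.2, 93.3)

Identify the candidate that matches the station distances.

Location B

For each candidate, compare |candidate − station| to the reported distance:
Location A: residuals A 8.4, B 1.3, C 62.1 → max 62.1 km
Location B: residuals A 0.1, B 0.1, C 0.0 → max 0.1 km
Location C: residuals A 30.8, B 27.6, C 35.2 → max 35.2 km
Location D: residuals A 70.1, B 72.1, C 70.0 → max 72.1 km
Only Location B has all residuals ≈ 0.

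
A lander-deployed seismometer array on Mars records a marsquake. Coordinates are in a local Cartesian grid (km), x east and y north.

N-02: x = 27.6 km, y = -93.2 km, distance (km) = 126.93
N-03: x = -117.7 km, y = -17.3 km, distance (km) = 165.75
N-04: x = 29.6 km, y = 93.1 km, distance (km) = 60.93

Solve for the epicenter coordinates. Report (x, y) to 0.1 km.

(40.2, 33.1)

Circle about each station: (x − 27.6)² + (y + 93.2)² = 126.93²; (x + 117.7)² + (y + 17.3)² = 165.75²; (x − 29.6)² + (y − 93.1)² = 60.93².
Subtracting pairs of circle equations eliminates x²+y² and gives linear equations (the radical axes):
-290.6 x + 151.8 y = -6657.26
4.0 x + 372.6 y = 12494.53
Solving the 2×2 system: x ≈ 40.2, y ≈ 33.1 km.
Check against N-02 (with the unrounded x, y): √((x − 27.6)²+(y + 93.2)²) = 126.93 ≈ 126.93 km. ✓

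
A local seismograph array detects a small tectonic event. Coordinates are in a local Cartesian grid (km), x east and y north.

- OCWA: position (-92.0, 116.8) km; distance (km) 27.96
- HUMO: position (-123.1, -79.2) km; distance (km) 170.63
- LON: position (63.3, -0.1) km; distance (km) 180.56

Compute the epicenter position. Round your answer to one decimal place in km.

(-93.8, 88.9)

Circle about each station: (x + 92.0)² + (y − 116.8)² = 27.96²; (x + 123.1)² + (y + 79.2)² = 170.63²; (x − 63.3)² + (y + 0.1)² = 180.56².
Subtracting the OCWA equation from the HUMO and LON equations removes the quadratic terms:
-62.2 x − 392.0 y = -29012.83
310.6 x − 233.8 y = -49919.49
Solving the 2×2 system: x ≈ -93.8, y ≈ 88.9 km.
Check against OCWA (with the unrounded x, y): √((x + 92.0)²+(y − 116.8)²) = 27.96 ≈ 27.96 km. ✓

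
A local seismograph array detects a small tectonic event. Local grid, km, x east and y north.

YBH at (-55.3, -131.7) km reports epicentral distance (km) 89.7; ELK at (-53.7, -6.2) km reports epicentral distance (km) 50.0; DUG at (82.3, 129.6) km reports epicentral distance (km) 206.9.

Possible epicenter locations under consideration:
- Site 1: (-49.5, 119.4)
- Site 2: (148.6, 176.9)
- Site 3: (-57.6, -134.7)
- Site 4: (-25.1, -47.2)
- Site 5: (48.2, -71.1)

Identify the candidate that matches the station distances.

Site 4

For each candidate, compare |candidate − station| to the reported distance:
Site 1: residuals YBH 161.5, ELK 75.7, DUG 74.7 → max 161.5 km
Site 2: residuals YBH 280.2, ELK 222.9, DUG 125.5 → max 280.2 km
Site 3: residuals YBH 85.9, ELK 78.6, DUG 92.1 → max 92.1 km
Site 4: residuals YBH 0.0, ELK 0.0, DUG 0.0 → max 0.0 km
Site 5: residuals YBH 30.2, ELK 70.8, DUG 3.3 → max 70.8 km
Only Site 4 has all residuals ≈ 0.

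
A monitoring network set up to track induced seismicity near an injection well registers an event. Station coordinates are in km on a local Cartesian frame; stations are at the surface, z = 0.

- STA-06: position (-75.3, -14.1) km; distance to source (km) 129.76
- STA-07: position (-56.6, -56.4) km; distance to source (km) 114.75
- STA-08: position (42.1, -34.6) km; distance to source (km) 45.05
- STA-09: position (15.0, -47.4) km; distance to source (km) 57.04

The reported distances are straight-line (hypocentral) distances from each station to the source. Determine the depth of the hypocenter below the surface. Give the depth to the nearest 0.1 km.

Each station gives a sphere (x−x_i)² + (y−y_i)² + z² = d_i² (stations at z=0).
Subtracting the STA-06 sphere from STA-07 and STA-08: z² cancels, leaving linear equations in x and y:
37.4 x − 84.6 y = 4185.72
234.8 x − 41.0 y = 11908.83
Solving: x ≈ 45.600, y ≈ -29.318 km (keep extra digits for the depth step; rounded: 45.6, -29.3).
Then from the STA-06 sphere: z² = 129.76² − (x + 75.3)² − (y + 14.1)² with x = 45.600, y = -29.318, so z ≈ 44.601 ≈ 44.6 km.

z ≈ 44.6 km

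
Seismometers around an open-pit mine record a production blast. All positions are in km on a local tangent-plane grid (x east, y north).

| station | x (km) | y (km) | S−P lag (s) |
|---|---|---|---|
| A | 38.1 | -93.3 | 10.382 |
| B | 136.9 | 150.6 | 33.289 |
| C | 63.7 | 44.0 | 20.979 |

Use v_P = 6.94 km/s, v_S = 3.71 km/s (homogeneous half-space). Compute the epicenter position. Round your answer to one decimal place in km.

Distance from S−P lag: d = Δt · v_P v_S / (v_P − v_S) = Δt · (6.94·3.71)/(6.94−3.71) ≈ 7.9713·Δt.
So d_A = 82.76, d_B = 265.36, d_C = 167.23 km.
Circle about each station: (x − 38.1)² + (y + 93.3)² = 82.76²; (x − 136.9)² + (y − 150.6)² = 265.36²; (x − 63.7)² + (y − 44.0)² = 167.23².
Subtracting pairs of circle equations eliminates x²+y² and gives linear equations (the radical axes):
197.6 x + 487.8 y = -32301.24
51.2 x + 274.6 y = -25279.47
Solving the 2×2 system: x ≈ 118.2, y ≈ -114.1 km.
Check against A (with the unrounded x, y): √((x − 38.1)²+(y + 93.3)²) = 82.75 ≈ 82.76 km. ✓

x ≈ 118.2 km, y ≈ -114.1 km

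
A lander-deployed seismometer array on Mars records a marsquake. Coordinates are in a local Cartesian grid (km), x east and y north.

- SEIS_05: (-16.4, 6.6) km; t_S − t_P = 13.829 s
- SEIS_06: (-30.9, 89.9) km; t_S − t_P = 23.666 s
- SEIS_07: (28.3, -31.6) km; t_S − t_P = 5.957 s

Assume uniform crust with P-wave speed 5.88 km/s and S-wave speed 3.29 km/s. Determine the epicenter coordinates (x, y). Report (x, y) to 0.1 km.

Distance from S−P lag: d = Δt · v_P v_S / (v_P − v_S) = Δt · (5.88·3.29)/(5.88−3.29) ≈ 7.4692·Δt.
So d_SEIS_05 = 103.29, d_SEIS_06 = 176.77, d_SEIS_07 = 44.49 km.
Circle about each station: (x + 16.4)² + (y − 6.6)² = 103.29²; (x + 30.9)² + (y − 89.9)² = 176.77²; (x − 28.3)² + (y + 31.6)² = 44.49².
Subtracting pairs of circle equations eliminates x²+y² and gives linear equations (the radical axes):
-29.0 x + 166.6 y = -11854.51
89.4 x − 76.4 y = 10176.39
Solving the 2×2 system: x ≈ 62.3, y ≈ -60.3 km.

62.3 km east, -60.3 km north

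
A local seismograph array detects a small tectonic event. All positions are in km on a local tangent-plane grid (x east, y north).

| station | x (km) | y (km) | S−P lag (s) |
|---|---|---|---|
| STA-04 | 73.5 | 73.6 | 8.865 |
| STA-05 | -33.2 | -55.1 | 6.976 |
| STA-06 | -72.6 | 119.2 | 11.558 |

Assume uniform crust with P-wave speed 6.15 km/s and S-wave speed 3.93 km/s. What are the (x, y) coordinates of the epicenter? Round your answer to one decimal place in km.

Distance from S−P lag: d = Δt · v_P v_S / (v_P − v_S) = Δt · (6.15·3.93)/(6.15−3.93) ≈ 10.8872·Δt.
So d_STA-04 = 96.51, d_STA-05 = 75.95, d_STA-06 = 125.83 km.
Circle about each station: (x − 73.5)² + (y − 73.6)² = 96.51²; (x + 33.2)² + (y + 55.1)² = 75.95²; (x + 72.6)² + (y − 119.2)² = 125.83².
Subtracting the STA-04 equation from the STA-05 and STA-06 equations removes the quadratic terms:
-213.4 x − 257.4 y = -3135.18
-292.2 x + 91.2 y = 2141.18
Solving the 2×2 system: x ≈ -2.8, y ≈ 14.5 km.

x ≈ -2.8 km, y ≈ 14.5 km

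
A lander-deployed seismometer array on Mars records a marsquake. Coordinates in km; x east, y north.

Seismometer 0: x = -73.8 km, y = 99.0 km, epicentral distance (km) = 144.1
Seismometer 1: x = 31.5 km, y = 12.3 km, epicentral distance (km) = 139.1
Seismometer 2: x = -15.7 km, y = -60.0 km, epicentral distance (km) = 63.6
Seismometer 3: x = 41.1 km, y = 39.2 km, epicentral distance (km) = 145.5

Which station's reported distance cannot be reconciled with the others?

Solve using three stations at a time. Using Seismometer 0, Seismometer 2, Seismometer 3 (subtract circle equations pairwise → linear system) gives (x, y) ≈ (-77.5, -45.1).
Distances from that point to each station vs reported:
  Seismometer 0: calculated 144.1 vs reported 144.1 → residual 0.0 km
  Seismometer 1: calculated 123.2 vs reported 139.1 → residual 15.9 km
  Seismometer 2: calculated 63.6 vs reported 63.6 → residual 0.0 km
  Seismometer 3: calculated 145.5 vs reported 145.5 → residual 0.0 km
Seismometer 0, Seismometer 2, Seismometer 3 are mutually consistent (residuals ≈ 0); Seismometer 1 is off by 15.9 km.

Seismometer 1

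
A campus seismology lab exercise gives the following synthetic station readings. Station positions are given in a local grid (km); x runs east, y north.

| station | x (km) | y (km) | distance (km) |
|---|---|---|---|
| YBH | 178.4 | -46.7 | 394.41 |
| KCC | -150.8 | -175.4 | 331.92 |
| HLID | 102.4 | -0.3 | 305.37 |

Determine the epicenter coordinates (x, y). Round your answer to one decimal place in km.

Circle about each station: (x − 178.4)² + (y + 46.7)² = 394.41²; (x + 150.8)² + (y + 175.4)² = 331.92²; (x − 102.4)² + (y + 0.3)² = 305.37².
Subtracting pairs of circle equations eliminates x²+y² and gives linear equations (the radical axes):
-658.4 x − 257.4 y = 64886.71
-152.0 x + 92.8 y = 38786.81
Solving the 2×2 system: x ≈ -159.7, y ≈ 156.4 km.

-159.7 km east, 156.4 km north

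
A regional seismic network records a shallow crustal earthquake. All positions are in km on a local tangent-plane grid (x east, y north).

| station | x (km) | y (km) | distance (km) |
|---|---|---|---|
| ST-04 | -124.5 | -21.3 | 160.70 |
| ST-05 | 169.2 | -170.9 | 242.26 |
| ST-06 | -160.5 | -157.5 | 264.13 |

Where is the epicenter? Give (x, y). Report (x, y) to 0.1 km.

Circle about each station: (x + 124.5)² + (y + 21.3)² = 160.70²; (x − 169.2)² + (y + 170.9)² = 242.26²; (x + 160.5)² + (y + 157.5)² = 264.13².
Subtracting pairs of circle equations eliminates x²+y² and gives linear equations (the radical axes):
587.4 x − 299.2 y = 9016.09
-72.0 x − 272.4 y = -9327.61
Solving the 2×2 system: x ≈ 28.9, y ≈ 26.6 km.
Check against ST-04 (with the unrounded x, y): √((x + 124.5)²+(y + 21.3)²) = 160.71 ≈ 160.70 km. ✓

28.9 km east, 26.6 km north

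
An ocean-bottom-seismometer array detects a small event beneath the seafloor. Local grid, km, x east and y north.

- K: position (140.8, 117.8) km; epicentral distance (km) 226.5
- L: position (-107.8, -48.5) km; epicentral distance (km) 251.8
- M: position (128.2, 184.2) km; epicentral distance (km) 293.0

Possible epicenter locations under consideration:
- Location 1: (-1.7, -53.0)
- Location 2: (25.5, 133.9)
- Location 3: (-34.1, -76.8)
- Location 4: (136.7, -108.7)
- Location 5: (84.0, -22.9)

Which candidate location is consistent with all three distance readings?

For each candidate, compare |candidate − station| to the reported distance:
Location 1: residuals K 4.1, L 145.6, M 22.6 → max 145.6 km
Location 2: residuals K 110.1, L 25.9, M 178.6 → max 178.6 km
Location 3: residuals K 35.1, L 172.9, M 14.3 → max 172.9 km
Location 4: residuals K 0.0, L 0.0, M 0.0 → max 0.0 km
Location 5: residuals K 74.8, L 58.3, M 81.2 → max 81.2 km
Only Location 4 has all residuals ≈ 0.

Location 4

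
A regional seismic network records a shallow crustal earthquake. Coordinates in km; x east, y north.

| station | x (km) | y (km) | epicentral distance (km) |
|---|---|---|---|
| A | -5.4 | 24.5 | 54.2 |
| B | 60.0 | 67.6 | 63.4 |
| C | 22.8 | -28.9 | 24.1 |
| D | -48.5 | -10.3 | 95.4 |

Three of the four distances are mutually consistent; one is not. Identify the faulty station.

C

Solve using three stations at a time. Using A, B, D (subtract circle equations pairwise → linear system) gives (x, y) ≈ (45.3, 6.1).
Distances from that point to each station vs reported:
  A: calculated 54.0 vs reported 54.2 → residual 0.2 km
  B: calculated 63.2 vs reported 63.4 → residual 0.2 km
  C: calculated 41.7 vs reported 24.1 → residual 17.6 km
  D: calculated 95.3 vs reported 95.4 → residual 0.1 km
A, B, D are mutually consistent (residuals ≈ 0); C is off by 17.6 km.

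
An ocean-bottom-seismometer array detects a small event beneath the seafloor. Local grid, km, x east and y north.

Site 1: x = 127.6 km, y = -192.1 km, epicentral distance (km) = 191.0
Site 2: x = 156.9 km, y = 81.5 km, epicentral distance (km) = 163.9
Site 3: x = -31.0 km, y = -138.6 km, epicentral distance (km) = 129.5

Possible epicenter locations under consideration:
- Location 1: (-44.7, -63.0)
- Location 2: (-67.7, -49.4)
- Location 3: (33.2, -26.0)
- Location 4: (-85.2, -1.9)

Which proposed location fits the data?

Location 3

For each candidate, compare |candidate − station| to the reported distance:
Location 1: residuals Site 1 24.3, Site 2 84.1, Site 3 52.7 → max 84.1 km
Location 2: residuals Site 1 50.9, Site 2 96.1, Site 3 33.0 → max 96.1 km
Location 3: residuals Site 1 0.1, Site 2 0.0, Site 3 0.1 → max 0.1 km
Location 4: residuals Site 1 94.4, Site 2 92.2, Site 3 17.6 → max 94.4 km
Only Location 3 has all residuals ≈ 0.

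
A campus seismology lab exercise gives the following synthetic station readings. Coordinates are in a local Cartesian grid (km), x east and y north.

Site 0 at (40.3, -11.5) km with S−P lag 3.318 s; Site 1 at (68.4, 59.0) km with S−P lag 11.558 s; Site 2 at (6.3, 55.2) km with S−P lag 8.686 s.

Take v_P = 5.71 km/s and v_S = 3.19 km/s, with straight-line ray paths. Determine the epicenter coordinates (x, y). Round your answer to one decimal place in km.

Distance from S−P lag: d = Δt · v_P v_S / (v_P − v_S) = Δt · (5.71·3.19)/(5.71−3.19) ≈ 7.2281·Δt.
So d_Site 0 = 23.98, d_Site 1 = 83.54, d_Site 2 = 62.78 km.
Circle about each station: (x − 40.3)² + (y + 11.5)² = 23.98²; (x − 68.4)² + (y − 59.0)² = 83.54²; (x − 6.3)² + (y − 55.2)² = 62.78².
Subtracting pairs of circle equations eliminates x²+y² and gives linear equations (the radical axes):
56.2 x + 141.0 y = -0.67
-68.0 x + 133.4 y = -2035.90
Solving the 2×2 system: x ≈ 16.8, y ≈ -6.7 km.

(16.8, -6.7)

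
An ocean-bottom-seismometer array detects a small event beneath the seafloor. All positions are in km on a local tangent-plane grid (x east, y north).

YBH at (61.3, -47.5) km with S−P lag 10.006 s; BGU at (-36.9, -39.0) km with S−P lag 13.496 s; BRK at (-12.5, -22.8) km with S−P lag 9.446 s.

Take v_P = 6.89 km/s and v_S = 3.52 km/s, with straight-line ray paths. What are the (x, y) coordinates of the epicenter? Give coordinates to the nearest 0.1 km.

39.4 km east, 21.1 km north

Distance from S−P lag: d = Δt · v_P v_S / (v_P − v_S) = Δt · (6.89·3.52)/(6.89−3.52) ≈ 7.1967·Δt.
So d_YBH = 72.01, d_BGU = 97.13, d_BRK = 67.98 km.
Circle about each station: (x − 61.3)² + (y + 47.5)² = 72.01²; (x + 36.9)² + (y + 39.0)² = 97.13²; (x + 12.5)² + (y + 22.8)² = 67.98².
Subtracting pairs of circle equations eliminates x²+y² and gives linear equations (the radical axes):
-196.4 x + 17.0 y = -7380.13
-147.6 x + 49.4 y = -4773.69
Solving the 2×2 system: x ≈ 39.4, y ≈ 21.1 km.
Check against YBH (with the unrounded x, y): √((x − 61.3)²+(y + 47.5)²) = 72.01 ≈ 72.01 km. ✓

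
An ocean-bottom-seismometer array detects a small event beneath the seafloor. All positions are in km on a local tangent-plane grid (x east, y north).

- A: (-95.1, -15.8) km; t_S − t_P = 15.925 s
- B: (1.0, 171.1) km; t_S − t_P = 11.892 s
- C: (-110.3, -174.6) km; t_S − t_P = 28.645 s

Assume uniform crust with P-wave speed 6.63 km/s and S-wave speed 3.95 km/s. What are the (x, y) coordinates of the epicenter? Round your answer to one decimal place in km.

(39.9, 61.6)

Distance from S−P lag: d = Δt · v_P v_S / (v_P − v_S) = Δt · (6.63·3.95)/(6.63−3.95) ≈ 9.7718·Δt.
So d_A = 155.62, d_B = 116.21, d_C = 279.91 km.
Circle about each station: (x + 95.1)² + (y + 15.8)² = 155.62²; (x − 1.0)² + (y − 171.1)² = 116.21²; (x + 110.3)² + (y + 174.6)² = 279.91².
Subtracting pairs of circle equations eliminates x²+y² and gives linear equations (the radical axes):
192.2 x + 373.8 y = 30695.38
-30.4 x − 317.6 y = -20774.42
Solving the 2×2 system: x ≈ 39.9, y ≈ 61.6 km.
Check against A (with the unrounded x, y): √((x + 95.1)²+(y + 15.8)²) = 155.63 ≈ 155.62 km. ✓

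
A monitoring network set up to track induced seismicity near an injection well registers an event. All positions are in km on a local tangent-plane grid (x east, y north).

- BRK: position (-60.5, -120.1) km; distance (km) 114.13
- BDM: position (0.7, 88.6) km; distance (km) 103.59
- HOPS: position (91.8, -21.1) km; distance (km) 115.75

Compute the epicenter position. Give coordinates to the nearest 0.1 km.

Circle about each station: (x + 60.5)² + (y + 120.1)² = 114.13²; (x − 0.7)² + (y − 88.6)² = 103.59²; (x − 91.8)² + (y + 21.1)² = 115.75².
Subtracting pairs of circle equations eliminates x²+y² and gives linear equations (the radical axes):
122.4 x + 417.4 y = -7939.04
304.6 x + 198.0 y = -9584.22
Solving the 2×2 system: x ≈ -23.6, y ≈ -12.1 km.
Check against BRK (with the unrounded x, y): √((x + 60.5)²+(y + 120.1)²) = 114.13 ≈ 114.13 km. ✓

(-23.6, -12.1)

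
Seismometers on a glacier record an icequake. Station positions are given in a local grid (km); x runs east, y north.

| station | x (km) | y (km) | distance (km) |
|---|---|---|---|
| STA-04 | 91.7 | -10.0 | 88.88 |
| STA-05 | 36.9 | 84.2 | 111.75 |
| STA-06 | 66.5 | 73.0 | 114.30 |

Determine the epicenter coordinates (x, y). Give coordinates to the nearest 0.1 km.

Circle about each station: (x − 91.7)² + (y + 10.0)² = 88.88²; (x − 36.9)² + (y − 84.2)² = 111.75²; (x − 66.5)² + (y − 73.0)² = 114.30².
Subtracting the STA-04 equation from the STA-05 and STA-06 equations removes the quadratic terms:
-109.6 x + 188.4 y = -4646.05
-50.4 x + 166.0 y = -3922.48
Solving the 2×2 system: x ≈ 3.7, y ≈ -22.5 km.

(3.7, -22.5)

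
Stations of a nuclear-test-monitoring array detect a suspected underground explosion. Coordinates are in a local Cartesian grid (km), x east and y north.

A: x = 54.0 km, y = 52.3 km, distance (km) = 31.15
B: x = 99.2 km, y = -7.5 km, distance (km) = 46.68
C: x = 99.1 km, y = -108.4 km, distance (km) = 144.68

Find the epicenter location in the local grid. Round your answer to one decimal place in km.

(79.9, 35.0)

Circle about each station: (x − 54.0)² + (y − 52.3)² = 31.15²; (x − 99.2)² + (y + 7.5)² = 46.68²; (x − 99.1)² + (y + 108.4)² = 144.68².
Subtracting the A equation from the B and C equations removes the quadratic terms:
90.4 x − 119.6 y = 3036.90
90.2 x − 321.4 y = -4041.90
Solving the 2×2 system: x ≈ 79.9, y ≈ 35.0 km.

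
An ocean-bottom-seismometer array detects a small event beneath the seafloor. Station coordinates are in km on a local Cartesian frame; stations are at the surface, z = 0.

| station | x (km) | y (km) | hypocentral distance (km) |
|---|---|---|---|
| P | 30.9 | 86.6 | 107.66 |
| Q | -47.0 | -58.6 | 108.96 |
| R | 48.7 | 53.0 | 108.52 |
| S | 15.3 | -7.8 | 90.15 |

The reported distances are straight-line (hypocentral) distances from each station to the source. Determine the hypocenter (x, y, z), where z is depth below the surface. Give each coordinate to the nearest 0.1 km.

(-38.3, 31.2, 61.1)

Each station gives a sphere (x−x_i)² + (y−y_i)² + z² = d_i² (stations at z=0).
Subtracting the P sphere from Q and R: z² cancels, leaving linear equations in x and y:
-155.8 x − 290.4 y = -3093.02
35.6 x − 67.2 y = -3459.59
Solving: x ≈ -38.294, y ≈ 31.196 km (keep extra digits for the depth step; rounded: -38.3, 31.2).
Then from the P sphere: z² = 107.66² − (x − 30.9)² − (y − 86.6)² with x = -38.294, y = 31.196, so z ≈ 61.100 ≈ 61.1 km.
Check against S (with the unrounded solution): distance 90.15 ≈ 90.15 km. ✓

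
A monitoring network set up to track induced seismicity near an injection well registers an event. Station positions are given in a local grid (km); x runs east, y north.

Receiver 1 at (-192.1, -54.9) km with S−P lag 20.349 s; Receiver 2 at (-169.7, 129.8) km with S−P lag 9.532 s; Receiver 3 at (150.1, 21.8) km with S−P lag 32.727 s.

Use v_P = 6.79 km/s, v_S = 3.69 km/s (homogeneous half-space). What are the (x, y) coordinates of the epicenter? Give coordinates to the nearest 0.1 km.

x ≈ -106.6 km, y ≈ 85.6 km

Distance from S−P lag: d = Δt · v_P v_S / (v_P − v_S) = Δt · (6.79·3.69)/(6.79−3.69) ≈ 8.0823·Δt.
So d_Receiver 1 = 164.47, d_Receiver 2 = 77.04, d_Receiver 3 = 264.51 km.
Circle about each station: (x + 192.1)² + (y + 54.9)² = 164.47²; (x + 169.7)² + (y − 129.8)² = 77.04²; (x − 150.1)² + (y − 21.8)² = 264.51².
Subtracting pairs of circle equations eliminates x²+y² and gives linear equations (the radical axes):
44.8 x + 369.4 y = 26844.93
684.4 x + 153.4 y = -59826.33
Solving the 2×2 system: x ≈ -106.6, y ≈ 85.6 km.
Check against Receiver 1 (with the unrounded x, y): √((x + 192.1)²+(y + 54.9)²) = 164.47 ≈ 164.47 km. ✓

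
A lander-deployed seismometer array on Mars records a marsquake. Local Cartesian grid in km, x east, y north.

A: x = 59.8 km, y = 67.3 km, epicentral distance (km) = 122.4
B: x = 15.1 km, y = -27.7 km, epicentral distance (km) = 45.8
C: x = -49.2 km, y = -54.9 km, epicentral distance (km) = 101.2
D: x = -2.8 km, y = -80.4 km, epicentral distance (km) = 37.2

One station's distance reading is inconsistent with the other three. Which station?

D

Solve using three stations at a time. Using A, B, C (subtract circle equations pairwise → linear system) gives (x, y) ≈ (52.0, -54.9).
Distances from that point to each station vs reported:
  A: calculated 122.4 vs reported 122.4 → residual 0.0 km
  B: calculated 45.8 vs reported 45.8 → residual 0.0 km
  C: calculated 101.2 vs reported 101.2 → residual 0.0 km
  D: calculated 60.5 vs reported 37.2 → residual 23.3 km
A, B, C are mutually consistent (residuals ≈ 0); D is off by 23.3 km.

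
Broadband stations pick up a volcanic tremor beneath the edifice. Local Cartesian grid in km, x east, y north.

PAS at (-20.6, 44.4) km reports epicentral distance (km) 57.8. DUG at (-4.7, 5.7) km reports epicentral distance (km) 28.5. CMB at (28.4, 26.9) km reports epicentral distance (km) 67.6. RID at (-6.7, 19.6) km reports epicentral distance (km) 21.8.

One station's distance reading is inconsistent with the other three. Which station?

Solve using three stations at a time. Using PAS, DUG, CMB (subtract circle equations pairwise → linear system) gives (x, y) ≈ (-26.1, -13.1).
Distances from that point to each station vs reported:
  PAS: calculated 57.8 vs reported 57.8 → residual 0.0 km
  DUG: calculated 28.5 vs reported 28.5 → residual 0.0 km
  CMB: calculated 67.6 vs reported 67.6 → residual 0.0 km
  RID: calculated 38.0 vs reported 21.8 → residual 16.2 km
PAS, DUG, CMB are mutually consistent (residuals ≈ 0); RID is off by 16.2 km.

RID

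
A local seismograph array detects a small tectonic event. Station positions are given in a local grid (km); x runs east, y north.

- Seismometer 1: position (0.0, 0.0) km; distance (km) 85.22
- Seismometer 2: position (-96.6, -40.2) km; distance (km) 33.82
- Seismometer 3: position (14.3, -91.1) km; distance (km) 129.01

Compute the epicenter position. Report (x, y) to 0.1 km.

Circle about each station: x² + y² = 85.22²; (x + 96.6)² + (y + 40.2)² = 33.82²; (x − 14.3)² + (y + 91.1)² = 129.01².
Subtracting the Seismometer 1 equation from the Seismometer 2 and Seismometer 3 equations removes the quadratic terms:
-193.2 x − 80.4 y = 17066.26
28.6 x − 182.2 y = -877.43
Solving the 2×2 system: x ≈ -84.8, y ≈ -8.5 km.
Check against Seismometer 1 (with the unrounded x, y): √(x²+y²) = 85.22 ≈ 85.22 km. ✓

-84.8 km east, -8.5 km north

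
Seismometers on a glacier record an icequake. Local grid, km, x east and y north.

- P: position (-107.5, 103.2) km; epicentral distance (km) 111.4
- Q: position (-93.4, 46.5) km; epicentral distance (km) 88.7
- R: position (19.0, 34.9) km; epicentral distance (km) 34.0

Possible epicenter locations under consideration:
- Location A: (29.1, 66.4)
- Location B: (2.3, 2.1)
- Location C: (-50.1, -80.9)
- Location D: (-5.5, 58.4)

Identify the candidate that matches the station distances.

For each candidate, compare |candidate − station| to the reported distance:
Location A: residuals P 30.1, Q 35.4, R 0.9 → max 35.4 km
Location B: residuals P 37.9, Q 16.8, R 2.8 → max 37.9 km
Location C: residuals P 81.4, Q 45.9, R 100.8 → max 100.8 km
Location D: residuals P 0.0, Q 0.0, R 0.1 → max 0.1 km
Only Location D has all residuals ≈ 0.

Location D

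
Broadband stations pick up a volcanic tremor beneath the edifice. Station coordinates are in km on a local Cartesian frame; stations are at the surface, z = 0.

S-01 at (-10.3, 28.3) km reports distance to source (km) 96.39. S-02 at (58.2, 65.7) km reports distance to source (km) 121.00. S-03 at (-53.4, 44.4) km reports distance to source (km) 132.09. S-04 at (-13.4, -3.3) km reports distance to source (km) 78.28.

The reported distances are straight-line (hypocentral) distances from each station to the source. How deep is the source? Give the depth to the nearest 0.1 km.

Each station gives a sphere (x−x_i)² + (y−y_i)² + z² = d_i² (stations at z=0).
Subtracting the S-01 sphere from S-02 and S-03: z² cancels, leaving linear equations in x and y:
137.0 x + 74.8 y = 1446.78
-86.2 x + 32.2 y = -4240.80
Solving: x ≈ 33.501, y ≈ -42.018 km (keep extra digits for the depth step; rounded: 33.5, -42.0).
Then from the S-01 sphere: z² = 96.39² − (x + 10.3)² − (y − 28.3)² with x = 33.501, y = -42.018, so z ≈ 49.274 ≈ 49.3 km.
Check against S-04 (with the unrounded solution): distance 78.27 ≈ 78.28 km. ✓

49.3 km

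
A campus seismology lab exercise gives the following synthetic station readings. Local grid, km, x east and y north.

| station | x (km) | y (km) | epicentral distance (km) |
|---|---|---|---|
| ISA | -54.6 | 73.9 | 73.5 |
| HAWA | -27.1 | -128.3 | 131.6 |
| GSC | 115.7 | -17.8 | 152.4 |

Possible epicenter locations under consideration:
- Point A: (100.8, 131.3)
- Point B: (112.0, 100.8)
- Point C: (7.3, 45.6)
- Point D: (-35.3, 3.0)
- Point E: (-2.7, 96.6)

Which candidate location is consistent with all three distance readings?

Point D

For each candidate, compare |candidate − station| to the reported distance:
Point A: residuals ISA 92.2, HAWA 157.8, GSC 2.6 → max 157.8 km
Point B: residuals ISA 95.3, HAWA 136.4, GSC 33.7 → max 136.4 km
Point C: residuals ISA 5.4, HAWA 45.7, GSC 26.8 → max 45.7 km
Point D: residuals ISA 0.0, HAWA 0.0, GSC 0.0 → max 0.0 km
Point E: residuals ISA 16.9, HAWA 94.6, GSC 12.2 → max 94.6 km
Only Point D has all residuals ≈ 0.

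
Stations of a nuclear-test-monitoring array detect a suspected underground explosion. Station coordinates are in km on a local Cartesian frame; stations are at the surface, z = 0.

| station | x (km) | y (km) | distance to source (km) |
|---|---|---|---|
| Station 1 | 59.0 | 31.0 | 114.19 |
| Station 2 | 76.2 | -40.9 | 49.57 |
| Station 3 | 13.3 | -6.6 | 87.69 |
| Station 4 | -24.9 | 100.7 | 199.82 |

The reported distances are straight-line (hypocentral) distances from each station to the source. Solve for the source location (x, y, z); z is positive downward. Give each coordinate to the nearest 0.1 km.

Each station gives a sphere (x−x_i)² + (y−y_i)² + z² = d_i² (stations at z=0).
Subtracting the Station 1 sphere from Station 2 and Station 3: z² cancels, leaving linear equations in x and y:
34.4 x − 143.8 y = 13619.42
-91.4 x − 75.2 y = 1128.27
Solving: x ≈ 54.795, y ≈ -81.603 km (keep extra digits for the depth step; rounded: 54.8, -81.6).
Then from the Station 1 sphere: z² = 114.19² − (x − 59.0)² − (y − 31.0)² with x = 54.795, y = -81.603, so z ≈ 18.500 ≈ 18.5 km.

x ≈ 54.8 km, y ≈ -81.6 km, depth ≈ 18.5 km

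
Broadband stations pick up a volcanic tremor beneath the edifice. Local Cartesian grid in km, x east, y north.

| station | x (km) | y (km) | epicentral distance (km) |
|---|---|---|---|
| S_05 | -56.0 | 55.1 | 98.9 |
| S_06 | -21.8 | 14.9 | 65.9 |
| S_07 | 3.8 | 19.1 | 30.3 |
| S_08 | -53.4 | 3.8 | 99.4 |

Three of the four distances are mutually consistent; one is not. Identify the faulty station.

S_07

Solve using three stations at a time. Using S_05, S_06, S_08 (subtract circle equations pairwise → linear system) gives (x, y) ≈ (40.9, 35.3).
Distances from that point to each station vs reported:
  S_05: calculated 98.9 vs reported 98.9 → residual 0.0 km
  S_06: calculated 65.9 vs reported 65.9 → residual 0.0 km
  S_07: calculated 40.5 vs reported 30.3 → residual 10.2 km
  S_08: calculated 99.4 vs reported 99.4 → residual 0.0 km
S_05, S_06, S_08 are mutually consistent (residuals ≈ 0); S_07 is off by 10.2 km.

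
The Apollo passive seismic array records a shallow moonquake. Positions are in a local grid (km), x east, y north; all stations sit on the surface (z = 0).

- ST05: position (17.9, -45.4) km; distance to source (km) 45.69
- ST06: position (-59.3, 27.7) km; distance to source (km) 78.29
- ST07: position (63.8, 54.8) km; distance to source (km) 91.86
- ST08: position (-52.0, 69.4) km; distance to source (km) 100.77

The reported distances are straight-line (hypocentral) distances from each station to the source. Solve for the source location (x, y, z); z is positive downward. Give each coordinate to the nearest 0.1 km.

Each station gives a sphere (x−x_i)² + (y−y_i)² + z² = d_i² (stations at z=0).
Subtracting the ST05 sphere from ST06 and ST07: z² cancels, leaving linear equations in x and y:
-154.4 x + 146.2 y = -2139.54
91.8 x + 200.4 y = -1658.77
Solving: x ≈ 4.198, y ≈ -10.201 km (keep extra digits for the depth step; rounded: 4.2, -10.2).
Then from the ST05 sphere: z² = 45.69² − (x − 17.9)² − (y + 45.4)² with x = 4.198, y = -10.201, so z ≈ 25.707 ≈ 25.7 km.

x ≈ 4.2 km, y ≈ -10.2 km, depth ≈ 25.7 km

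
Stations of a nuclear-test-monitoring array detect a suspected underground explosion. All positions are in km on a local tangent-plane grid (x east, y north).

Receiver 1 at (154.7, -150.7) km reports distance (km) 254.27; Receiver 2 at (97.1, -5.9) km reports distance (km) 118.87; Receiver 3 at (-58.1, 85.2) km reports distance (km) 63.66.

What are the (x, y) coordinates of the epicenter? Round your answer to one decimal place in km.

-12.0 km east, 41.3 km north

Circle about each station: (x − 154.7)² + (y + 150.7)² = 254.27²; (x − 97.1)² + (y + 5.9)² = 118.87²; (x + 58.1)² + (y − 85.2)² = 63.66².
Subtracting pairs of circle equations eliminates x²+y² and gives linear equations (the radical axes):
-115.2 x + 289.6 y = 13343.80
-425.6 x + 471.8 y = 24592.71
Solving the 2×2 system: x ≈ -12.0, y ≈ 41.3 km.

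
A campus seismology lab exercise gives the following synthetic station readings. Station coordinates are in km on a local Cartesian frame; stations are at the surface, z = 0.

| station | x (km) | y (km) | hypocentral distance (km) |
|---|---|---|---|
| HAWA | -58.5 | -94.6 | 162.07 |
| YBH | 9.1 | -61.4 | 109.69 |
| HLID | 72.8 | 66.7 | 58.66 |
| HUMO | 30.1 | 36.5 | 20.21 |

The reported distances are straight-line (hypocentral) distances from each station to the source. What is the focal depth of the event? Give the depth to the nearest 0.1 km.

Each station gives a sphere (x−x_i)² + (y−y_i)² + z² = d_i² (stations at z=0).
Subtracting the HAWA sphere from YBH and HLID: z² cancels, leaving linear equations in x and y:
135.2 x + 66.4 y = 5716.15
262.6 x + 322.6 y = 20203.01
Solving: x ≈ 19.197, y ≈ 46.999 km (keep extra digits for the depth step; rounded: 19.2, 47.0).
Then from the HAWA sphere: z² = 162.07² − (x + 58.5)² − (y + 94.6)² with x = 19.197, y = 46.999, so z ≈ 13.401 ≈ 13.4 km.

z ≈ 13.4 km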